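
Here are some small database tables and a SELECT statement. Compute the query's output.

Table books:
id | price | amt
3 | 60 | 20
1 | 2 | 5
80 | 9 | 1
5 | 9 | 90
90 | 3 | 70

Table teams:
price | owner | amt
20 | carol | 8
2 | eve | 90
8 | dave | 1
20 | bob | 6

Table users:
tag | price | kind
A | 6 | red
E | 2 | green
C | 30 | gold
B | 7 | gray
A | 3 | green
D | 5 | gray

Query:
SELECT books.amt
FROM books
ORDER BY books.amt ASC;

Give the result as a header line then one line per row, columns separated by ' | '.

== RESULT ==
books.amt
1
5
20
70
90

Derivation:
After SELECT (5 rows):
books.amt
20
5
1
90
70
After ORDER BY (5 rows):
books.amt
1
5
20
70
90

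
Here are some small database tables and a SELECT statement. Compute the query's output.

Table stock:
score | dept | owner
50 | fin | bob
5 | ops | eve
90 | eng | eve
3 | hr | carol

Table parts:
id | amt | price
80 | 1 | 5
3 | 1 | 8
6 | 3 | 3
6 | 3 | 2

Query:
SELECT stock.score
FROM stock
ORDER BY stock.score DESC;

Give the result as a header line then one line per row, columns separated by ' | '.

== RESULT ==
stock.score
90
50
5
3

Derivation:
After SELECT (4 rows):
stock.score
50
5
90
3
After ORDER BY (4 rows):
stock.score
90
50
5
3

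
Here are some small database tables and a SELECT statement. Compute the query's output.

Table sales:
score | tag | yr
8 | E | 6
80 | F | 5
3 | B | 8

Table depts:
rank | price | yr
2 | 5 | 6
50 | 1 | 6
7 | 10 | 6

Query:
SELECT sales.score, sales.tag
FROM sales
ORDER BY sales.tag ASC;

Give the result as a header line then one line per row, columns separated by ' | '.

== RESULT ==
sales.score | sales.tag
3 | B
8 | E
80 | F

Derivation:
After SELECT (3 rows):
sales.score | sales.tag
8 | E
80 | F
3 | B
After ORDER BY (3 rows):
sales.score | sales.tag
3 | B
8 | E
80 | F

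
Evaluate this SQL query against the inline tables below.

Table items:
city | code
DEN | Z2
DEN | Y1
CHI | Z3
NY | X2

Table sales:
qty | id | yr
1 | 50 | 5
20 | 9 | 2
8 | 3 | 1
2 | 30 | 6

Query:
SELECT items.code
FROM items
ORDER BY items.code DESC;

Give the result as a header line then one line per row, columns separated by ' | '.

After SELECT (4 rows):
items.code
Z2
Y1
Z3
X2
After ORDER BY (4 rows):
items.code
Z3
Z2
Y1
X2

== RESULT ==
items.code
Z3
Z2
Y1
X2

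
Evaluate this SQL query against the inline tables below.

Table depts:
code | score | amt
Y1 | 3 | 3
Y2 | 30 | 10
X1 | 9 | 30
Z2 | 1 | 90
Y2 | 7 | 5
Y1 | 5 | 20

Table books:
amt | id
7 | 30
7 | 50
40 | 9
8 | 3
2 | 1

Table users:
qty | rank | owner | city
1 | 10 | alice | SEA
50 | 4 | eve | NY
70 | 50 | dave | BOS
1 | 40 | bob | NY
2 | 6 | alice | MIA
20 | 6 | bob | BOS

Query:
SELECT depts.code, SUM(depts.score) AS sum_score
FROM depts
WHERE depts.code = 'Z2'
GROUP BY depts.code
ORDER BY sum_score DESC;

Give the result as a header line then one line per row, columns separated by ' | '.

== RESULT ==
depts.code | sum_score
Z2 | 1

Derivation:
After WHERE (1 rows):
depts.code | depts.score | depts.amt
Z2 | 1 | 90
After GROUP BY (1 rows):
depts.code | sum_score
Z2 | 1
After ORDER BY (1 rows):
depts.code | sum_score
Z2 | 1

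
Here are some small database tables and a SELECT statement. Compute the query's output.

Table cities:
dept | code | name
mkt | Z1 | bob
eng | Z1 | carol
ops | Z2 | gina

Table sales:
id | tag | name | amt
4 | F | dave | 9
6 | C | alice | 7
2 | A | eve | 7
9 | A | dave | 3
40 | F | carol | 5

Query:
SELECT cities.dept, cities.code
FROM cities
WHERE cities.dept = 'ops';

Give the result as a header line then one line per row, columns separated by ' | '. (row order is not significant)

== RESULT ==
cities.dept | cities.code
ops | Z2

Derivation:
After WHERE (1 rows):
cities.dept | cities.code | cities.name
ops | Z2 | gina
After SELECT (1 rows):
cities.dept | cities.code
ops | Z2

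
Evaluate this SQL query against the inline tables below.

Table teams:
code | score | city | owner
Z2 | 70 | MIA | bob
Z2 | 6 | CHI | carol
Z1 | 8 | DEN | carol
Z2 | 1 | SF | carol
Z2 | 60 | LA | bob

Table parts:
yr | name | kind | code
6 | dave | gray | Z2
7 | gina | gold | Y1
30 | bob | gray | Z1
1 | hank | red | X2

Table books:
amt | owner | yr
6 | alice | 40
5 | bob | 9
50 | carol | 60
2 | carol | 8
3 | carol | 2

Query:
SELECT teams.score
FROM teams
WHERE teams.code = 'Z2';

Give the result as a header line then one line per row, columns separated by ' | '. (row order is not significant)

== RESULT ==
teams.score
70
6
1
60

Derivation:
After WHERE (4 rows):
teams.code | teams.score | teams.city | teams.owner
Z2 | 70 | MIA | bob
Z2 | 6 | CHI | carol
Z2 | 1 | SF | carol
Z2 | 60 | LA | bob
After SELECT (4 rows):
teams.score
70
6
1
60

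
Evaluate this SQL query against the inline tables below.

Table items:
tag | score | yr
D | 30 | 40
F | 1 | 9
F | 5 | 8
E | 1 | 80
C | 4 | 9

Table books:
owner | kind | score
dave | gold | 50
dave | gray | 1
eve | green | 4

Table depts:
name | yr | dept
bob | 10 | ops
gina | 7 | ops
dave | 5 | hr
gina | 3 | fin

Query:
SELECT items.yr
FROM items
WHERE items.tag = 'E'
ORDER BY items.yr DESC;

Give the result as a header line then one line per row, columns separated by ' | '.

After WHERE (1 rows):
items.tag | items.score | items.yr
E | 1 | 80
After SELECT (1 rows):
items.yr
80
After ORDER BY (1 rows):
items.yr
80

== RESULT ==
items.yr
80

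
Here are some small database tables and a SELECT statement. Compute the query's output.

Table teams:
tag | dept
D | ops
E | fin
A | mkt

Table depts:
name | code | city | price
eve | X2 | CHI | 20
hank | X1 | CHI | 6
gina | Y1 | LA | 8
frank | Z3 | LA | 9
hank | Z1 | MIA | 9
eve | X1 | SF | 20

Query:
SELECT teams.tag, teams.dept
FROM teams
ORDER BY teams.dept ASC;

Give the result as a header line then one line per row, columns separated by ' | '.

== RESULT ==
teams.tag | teams.dept
E | fin
A | mkt
D | ops

Derivation:
After SELECT (3 rows):
teams.tag | teams.dept
D | ops
E | fin
A | mkt
After ORDER BY (3 rows):
teams.tag | teams.dept
E | fin
A | mkt
D | ops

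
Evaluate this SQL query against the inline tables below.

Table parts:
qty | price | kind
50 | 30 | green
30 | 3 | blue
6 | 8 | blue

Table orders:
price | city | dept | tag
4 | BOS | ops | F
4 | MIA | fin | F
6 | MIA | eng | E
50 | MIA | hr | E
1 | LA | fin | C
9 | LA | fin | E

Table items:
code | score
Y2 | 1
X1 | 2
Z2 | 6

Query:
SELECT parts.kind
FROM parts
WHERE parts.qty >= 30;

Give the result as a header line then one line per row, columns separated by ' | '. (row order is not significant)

After WHERE (2 rows):
parts.qty | parts.price | parts.kind
50 | 30 | green
30 | 3 | blue
After SELECT (2 rows):
parts.kind
green
blue

== RESULT ==
parts.kind
green
blue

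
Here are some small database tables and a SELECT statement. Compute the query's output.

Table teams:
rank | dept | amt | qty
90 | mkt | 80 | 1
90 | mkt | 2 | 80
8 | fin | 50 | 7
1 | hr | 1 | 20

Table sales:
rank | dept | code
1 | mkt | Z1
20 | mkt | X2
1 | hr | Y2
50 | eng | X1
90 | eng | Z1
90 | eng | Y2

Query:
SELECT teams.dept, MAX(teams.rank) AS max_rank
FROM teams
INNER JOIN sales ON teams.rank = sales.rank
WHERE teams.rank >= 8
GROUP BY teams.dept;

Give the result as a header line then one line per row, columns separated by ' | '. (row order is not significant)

== RESULT ==
teams.dept | max_rank
mkt | 90

Derivation:
After JOIN sales (6 rows):
teams.rank | teams.dept | teams.amt | teams.qty | sales.rank | sales.dept | sales.code
90 | mkt | 80 | 1 | 90 | eng | Z1
90 | mkt | 80 | 1 | 90 | eng | Y2
90 | mkt | 2 | 80 | 90 | eng | Z1
90 | mkt | 2 | 80 | 90 | eng | Y2
1 | hr | 1 | 20 | 1 | mkt | Z1
1 | hr | 1 | 20 | 1 | hr | Y2
After WHERE (4 rows):
teams.rank | teams.dept | teams.amt | teams.qty | sales.rank | sales.dept | sales.code
90 | mkt | 80 | 1 | 90 | eng | Z1
90 | mkt | 80 | 1 | 90 | eng | Y2
90 | mkt | 2 | 80 | 90 | eng | Z1
90 | mkt | 2 | 80 | 90 | eng | Y2
After GROUP BY (1 rows):
teams.dept | max_rank
mkt | 90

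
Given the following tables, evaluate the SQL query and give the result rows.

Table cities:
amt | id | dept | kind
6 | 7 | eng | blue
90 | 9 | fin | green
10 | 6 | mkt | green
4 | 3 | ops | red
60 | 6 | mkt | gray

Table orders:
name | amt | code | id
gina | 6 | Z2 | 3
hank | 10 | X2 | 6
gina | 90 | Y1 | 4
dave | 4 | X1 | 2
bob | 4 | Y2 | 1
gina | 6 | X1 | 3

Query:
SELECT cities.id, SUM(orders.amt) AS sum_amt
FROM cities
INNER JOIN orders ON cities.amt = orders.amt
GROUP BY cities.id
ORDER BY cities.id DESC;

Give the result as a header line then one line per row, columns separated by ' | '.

== RESULT ==
cities.id | sum_amt
9 | 90
7 | 12
6 | 10
3 | 8

Derivation:
After JOIN orders (6 rows):
cities.amt | cities.id | cities.dept | cities.kind | orders.name | orders.amt | orders.code | orders.id
6 | 7 | eng | blue | gina | 6 | Z2 | 3
6 | 7 | eng | blue | gina | 6 | X1 | 3
90 | 9 | fin | green | gina | 90 | Y1 | 4
10 | 6 | mkt | green | hank | 10 | X2 | 6
4 | 3 | ops | red | dave | 4 | X1 | 2
4 | 3 | ops | red | bob | 4 | Y2 | 1
After GROUP BY (4 rows):
cities.id | sum_amt
7 | 12
9 | 90
6 | 10
3 | 8
After ORDER BY (4 rows):
cities.id | sum_amt
9 | 90
7 | 12
6 | 10
3 | 8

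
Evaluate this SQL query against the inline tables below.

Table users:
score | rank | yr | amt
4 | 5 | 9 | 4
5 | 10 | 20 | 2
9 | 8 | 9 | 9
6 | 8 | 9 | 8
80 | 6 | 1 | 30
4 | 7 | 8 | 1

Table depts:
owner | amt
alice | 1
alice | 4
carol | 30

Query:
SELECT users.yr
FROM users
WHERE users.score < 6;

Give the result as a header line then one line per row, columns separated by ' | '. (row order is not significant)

After WHERE (3 rows):
users.score | users.rank | users.yr | users.amt
4 | 5 | 9 | 4
5 | 10 | 20 | 2
4 | 7 | 8 | 1
After SELECT (3 rows):
users.yr
9
20
8

== RESULT ==
users.yr
9
20
8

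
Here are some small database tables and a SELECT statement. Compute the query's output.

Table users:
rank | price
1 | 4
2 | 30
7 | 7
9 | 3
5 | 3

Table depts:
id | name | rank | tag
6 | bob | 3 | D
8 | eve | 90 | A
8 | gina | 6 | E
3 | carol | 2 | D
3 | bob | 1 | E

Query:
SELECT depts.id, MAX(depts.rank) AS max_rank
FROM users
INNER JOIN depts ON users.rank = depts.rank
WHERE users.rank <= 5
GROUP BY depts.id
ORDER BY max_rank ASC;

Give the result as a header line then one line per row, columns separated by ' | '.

== RESULT ==
depts.id | max_rank
3 | 2

Derivation:
After JOIN depts (2 rows):
users.rank | users.price | depts.id | depts.name | depts.rank | depts.tag
1 | 4 | 3 | bob | 1 | E
2 | 30 | 3 | carol | 2 | D
After WHERE (2 rows):
users.rank | users.price | depts.id | depts.name | depts.rank | depts.tag
1 | 4 | 3 | bob | 1 | E
2 | 30 | 3 | carol | 2 | D
After GROUP BY (1 rows):
depts.id | max_rank
3 | 2
After ORDER BY (1 rows):
depts.id | max_rank
3 | 2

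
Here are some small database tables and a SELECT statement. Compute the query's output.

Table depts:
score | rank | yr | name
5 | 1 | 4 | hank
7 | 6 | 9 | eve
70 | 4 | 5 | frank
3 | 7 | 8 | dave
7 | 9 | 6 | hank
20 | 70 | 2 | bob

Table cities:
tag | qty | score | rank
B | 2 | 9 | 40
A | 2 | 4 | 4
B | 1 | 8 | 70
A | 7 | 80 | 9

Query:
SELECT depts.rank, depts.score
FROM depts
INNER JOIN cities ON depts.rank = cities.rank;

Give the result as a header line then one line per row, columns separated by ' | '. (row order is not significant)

After JOIN cities (3 rows):
depts.score | depts.rank | depts.yr | depts.name | cities.tag | cities.qty | cities.score | cities.rank
70 | 4 | 5 | frank | A | 2 | 4 | 4
7 | 9 | 6 | hank | A | 7 | 80 | 9
20 | 70 | 2 | bob | B | 1 | 8 | 70
After SELECT (3 rows):
depts.rank | depts.score
4 | 70
9 | 7
70 | 20

== RESULT ==
depts.rank | depts.score
4 | 70
9 | 7
70 | 20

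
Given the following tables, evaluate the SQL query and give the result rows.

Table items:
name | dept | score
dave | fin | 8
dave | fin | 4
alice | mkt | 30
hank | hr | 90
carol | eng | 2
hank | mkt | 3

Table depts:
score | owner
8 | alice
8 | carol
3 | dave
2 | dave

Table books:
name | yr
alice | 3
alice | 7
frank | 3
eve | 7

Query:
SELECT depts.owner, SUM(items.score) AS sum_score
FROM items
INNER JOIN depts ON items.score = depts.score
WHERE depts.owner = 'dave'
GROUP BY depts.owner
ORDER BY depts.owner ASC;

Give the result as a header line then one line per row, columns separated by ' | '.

After JOIN depts (4 rows):
items.name | items.dept | items.score | depts.score | depts.owner
dave | fin | 8 | 8 | alice
dave | fin | 8 | 8 | carol
carol | eng | 2 | 2 | dave
hank | mkt | 3 | 3 | dave
After WHERE (2 rows):
items.name | items.dept | items.score | depts.score | depts.owner
carol | eng | 2 | 2 | dave
hank | mkt | 3 | 3 | dave
After GROUP BY (1 rows):
depts.owner | sum_score
dave | 5
After ORDER BY (1 rows):
depts.owner | sum_score
dave | 5

== RESULT ==
depts.owner | sum_score
dave | 5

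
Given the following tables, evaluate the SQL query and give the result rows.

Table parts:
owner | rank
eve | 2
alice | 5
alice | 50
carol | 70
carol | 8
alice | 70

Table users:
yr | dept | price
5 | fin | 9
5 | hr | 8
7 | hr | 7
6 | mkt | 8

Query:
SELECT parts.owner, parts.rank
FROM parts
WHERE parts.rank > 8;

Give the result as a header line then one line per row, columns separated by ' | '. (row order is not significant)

After WHERE (3 rows):
parts.owner | parts.rank
alice | 50
carol | 70
alice | 70
After SELECT (3 rows):
parts.owner | parts.rank
alice | 50
carol | 70
alice | 70

== RESULT ==
parts.owner | parts.rank
alice | 50
carol | 70
alice | 70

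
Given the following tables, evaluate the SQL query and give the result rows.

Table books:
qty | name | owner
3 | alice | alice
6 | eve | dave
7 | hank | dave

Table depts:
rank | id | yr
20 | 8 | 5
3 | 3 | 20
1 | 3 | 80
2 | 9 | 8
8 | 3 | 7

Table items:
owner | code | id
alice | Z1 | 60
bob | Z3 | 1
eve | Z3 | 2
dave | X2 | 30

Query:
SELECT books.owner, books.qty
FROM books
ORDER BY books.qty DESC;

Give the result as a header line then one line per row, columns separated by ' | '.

== RESULT ==
books.owner | books.qty
dave | 7
dave | 6
alice | 3

Derivation:
After SELECT (3 rows):
books.owner | books.qty
alice | 3
dave | 6
dave | 7
After ORDER BY (3 rows):
books.owner | books.qty
dave | 7
dave | 6
alice | 3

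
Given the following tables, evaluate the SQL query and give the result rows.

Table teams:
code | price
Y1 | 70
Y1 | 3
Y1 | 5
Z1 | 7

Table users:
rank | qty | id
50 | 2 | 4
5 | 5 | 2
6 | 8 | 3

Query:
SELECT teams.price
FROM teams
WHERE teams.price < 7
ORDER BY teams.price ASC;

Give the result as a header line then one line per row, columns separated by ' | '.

After WHERE (2 rows):
teams.code | teams.price
Y1 | 3
Y1 | 5
After SELECT (2 rows):
teams.price
3
5
After ORDER BY (2 rows):
teams.price
3
5

== RESULT ==
teams.price
3
5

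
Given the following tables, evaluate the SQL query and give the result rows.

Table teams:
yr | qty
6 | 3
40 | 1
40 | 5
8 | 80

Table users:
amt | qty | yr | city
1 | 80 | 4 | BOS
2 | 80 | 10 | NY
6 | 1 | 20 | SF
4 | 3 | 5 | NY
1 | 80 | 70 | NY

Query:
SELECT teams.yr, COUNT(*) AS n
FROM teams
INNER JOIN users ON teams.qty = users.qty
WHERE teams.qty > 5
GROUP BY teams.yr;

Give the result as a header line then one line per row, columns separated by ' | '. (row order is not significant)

After JOIN users (5 rows):
teams.yr | teams.qty | users.amt | users.qty | users.yr | users.city
6 | 3 | 4 | 3 | 5 | NY
40 | 1 | 6 | 1 | 20 | SF
8 | 80 | 1 | 80 | 4 | BOS
8 | 80 | 2 | 80 | 10 | NY
8 | 80 | 1 | 80 | 70 | NY
After WHERE (3 rows):
teams.yr | teams.qty | users.amt | users.qty | users.yr | users.city
8 | 80 | 1 | 80 | 4 | BOS
8 | 80 | 2 | 80 | 10 | NY
8 | 80 | 1 | 80 | 70 | NY
After GROUP BY (1 rows):
teams.yr | n
8 | 3

== RESULT ==
teams.yr | n
8 | 3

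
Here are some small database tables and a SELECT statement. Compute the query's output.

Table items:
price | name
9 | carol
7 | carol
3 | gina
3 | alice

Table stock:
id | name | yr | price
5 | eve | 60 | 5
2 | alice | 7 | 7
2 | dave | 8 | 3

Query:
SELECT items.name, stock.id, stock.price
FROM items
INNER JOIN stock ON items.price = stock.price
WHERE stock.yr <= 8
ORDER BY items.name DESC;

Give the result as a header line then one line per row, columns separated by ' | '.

== RESULT ==
items.name | stock.id | stock.price
gina | 2 | 3
carol | 2 | 7
alice | 2 | 3

Derivation:
After JOIN stock (3 rows):
items.price | items.name | stock.id | stock.name | stock.yr | stock.price
7 | carol | 2 | alice | 7 | 7
3 | gina | 2 | dave | 8 | 3
3 | alice | 2 | dave | 8 | 3
After WHERE (3 rows):
items.price | items.name | stock.id | stock.name | stock.yr | stock.price
7 | carol | 2 | alice | 7 | 7
3 | gina | 2 | dave | 8 | 3
3 | alice | 2 | dave | 8 | 3
After SELECT (3 rows):
items.name | stock.id | stock.price
carol | 2 | 7
gina | 2 | 3
alice | 2 | 3
After ORDER BY (3 rows):
items.name | stock.id | stock.price
gina | 2 | 3
carol | 2 | 7
alice | 2 | 3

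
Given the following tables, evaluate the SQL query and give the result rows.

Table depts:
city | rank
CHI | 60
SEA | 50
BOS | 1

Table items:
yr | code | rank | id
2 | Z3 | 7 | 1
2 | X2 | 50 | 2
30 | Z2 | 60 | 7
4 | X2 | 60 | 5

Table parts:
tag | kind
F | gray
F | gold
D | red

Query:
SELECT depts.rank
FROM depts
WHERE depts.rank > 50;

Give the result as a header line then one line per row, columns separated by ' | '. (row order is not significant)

== RESULT ==
depts.rank
60

Derivation:
After WHERE (1 rows):
depts.city | depts.rank
CHI | 60
After SELECT (1 rows):
depts.rank
60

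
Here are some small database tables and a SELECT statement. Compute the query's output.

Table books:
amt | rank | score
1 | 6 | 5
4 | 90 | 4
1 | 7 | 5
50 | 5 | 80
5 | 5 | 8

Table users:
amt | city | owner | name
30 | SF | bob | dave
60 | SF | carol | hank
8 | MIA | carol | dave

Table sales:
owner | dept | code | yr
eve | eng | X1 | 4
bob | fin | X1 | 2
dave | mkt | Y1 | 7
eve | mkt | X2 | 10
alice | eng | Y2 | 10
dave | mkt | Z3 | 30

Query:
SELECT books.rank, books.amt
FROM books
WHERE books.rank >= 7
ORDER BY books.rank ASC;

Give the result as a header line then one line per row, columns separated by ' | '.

After WHERE (2 rows):
books.amt | books.rank | books.score
4 | 90 | 4
1 | 7 | 5
After SELECT (2 rows):
books.rank | books.amt
90 | 4
7 | 1
After ORDER BY (2 rows):
books.rank | books.amt
7 | 1
90 | 4

== RESULT ==
books.rank | books.amt
7 | 1
90 | 4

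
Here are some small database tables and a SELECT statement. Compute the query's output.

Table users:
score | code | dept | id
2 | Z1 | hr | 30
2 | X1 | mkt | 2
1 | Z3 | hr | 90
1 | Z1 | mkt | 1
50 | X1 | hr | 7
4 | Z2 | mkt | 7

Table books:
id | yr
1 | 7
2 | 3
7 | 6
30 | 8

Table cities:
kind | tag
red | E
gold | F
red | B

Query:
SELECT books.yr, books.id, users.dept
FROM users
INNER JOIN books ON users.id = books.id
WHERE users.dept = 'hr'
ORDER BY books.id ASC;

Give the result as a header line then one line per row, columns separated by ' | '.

== RESULT ==
books.yr | books.id | users.dept
6 | 7 | hr
8 | 30 | hr

Derivation:
After JOIN books (5 rows):
users.score | users.code | users.dept | users.id | books.id | books.yr
2 | Z1 | hr | 30 | 30 | 8
2 | X1 | mkt | 2 | 2 | 3
1 | Z1 | mkt | 1 | 1 | 7
50 | X1 | hr | 7 | 7 | 6
4 | Z2 | mkt | 7 | 7 | 6
After WHERE (2 rows):
users.score | users.code | users.dept | users.id | books.id | books.yr
2 | Z1 | hr | 30 | 30 | 8
50 | X1 | hr | 7 | 7 | 6
After SELECT (2 rows):
books.yr | books.id | users.dept
8 | 30 | hr
6 | 7 | hr
After ORDER BY (2 rows):
books.yr | books.id | users.dept
6 | 7 | hr
8 | 30 | hr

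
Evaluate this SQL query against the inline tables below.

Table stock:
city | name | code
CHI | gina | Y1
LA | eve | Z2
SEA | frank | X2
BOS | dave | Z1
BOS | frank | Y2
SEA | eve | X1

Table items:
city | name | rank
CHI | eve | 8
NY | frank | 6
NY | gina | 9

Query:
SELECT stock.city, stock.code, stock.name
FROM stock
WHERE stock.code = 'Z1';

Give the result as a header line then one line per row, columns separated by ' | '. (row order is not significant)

After WHERE (1 rows):
stock.city | stock.name | stock.code
BOS | dave | Z1
After SELECT (1 rows):
stock.city | stock.code | stock.name
BOS | Z1 | dave

== RESULT ==
stock.city | stock.code | stock.name
BOS | Z1 | dave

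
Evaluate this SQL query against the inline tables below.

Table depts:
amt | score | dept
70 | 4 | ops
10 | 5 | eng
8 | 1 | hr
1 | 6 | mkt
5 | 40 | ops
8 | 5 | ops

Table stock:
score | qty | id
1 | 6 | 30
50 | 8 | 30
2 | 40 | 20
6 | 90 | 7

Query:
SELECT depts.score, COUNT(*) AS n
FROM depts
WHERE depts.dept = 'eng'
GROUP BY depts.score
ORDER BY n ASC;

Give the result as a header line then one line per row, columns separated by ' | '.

== RESULT ==
depts.score | n
5 | 1

Derivation:
After WHERE (1 rows):
depts.amt | depts.score | depts.dept
10 | 5 | eng
After GROUP BY (1 rows):
depts.score | n
5 | 1
After ORDER BY (1 rows):
depts.score | n
5 | 1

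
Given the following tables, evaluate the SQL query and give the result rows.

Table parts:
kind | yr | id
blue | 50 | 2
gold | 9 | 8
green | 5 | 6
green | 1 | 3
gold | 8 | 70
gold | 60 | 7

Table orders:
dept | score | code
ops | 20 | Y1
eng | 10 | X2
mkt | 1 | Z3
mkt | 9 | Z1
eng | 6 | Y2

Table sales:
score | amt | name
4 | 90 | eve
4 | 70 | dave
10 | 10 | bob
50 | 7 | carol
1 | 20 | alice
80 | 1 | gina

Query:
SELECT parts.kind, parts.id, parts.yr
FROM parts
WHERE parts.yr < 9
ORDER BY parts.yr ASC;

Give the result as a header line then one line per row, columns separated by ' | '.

After WHERE (3 rows):
parts.kind | parts.yr | parts.id
green | 5 | 6
green | 1 | 3
gold | 8 | 70
After SELECT (3 rows):
parts.kind | parts.id | parts.yr
green | 6 | 5
green | 3 | 1
gold | 70 | 8
After ORDER BY (3 rows):
parts.kind | parts.id | parts.yr
green | 3 | 1
green | 6 | 5
gold | 70 | 8

== RESULT ==
parts.kind | parts.id | parts.yr
green | 3 | 1
green | 6 | 5
gold | 70 | 8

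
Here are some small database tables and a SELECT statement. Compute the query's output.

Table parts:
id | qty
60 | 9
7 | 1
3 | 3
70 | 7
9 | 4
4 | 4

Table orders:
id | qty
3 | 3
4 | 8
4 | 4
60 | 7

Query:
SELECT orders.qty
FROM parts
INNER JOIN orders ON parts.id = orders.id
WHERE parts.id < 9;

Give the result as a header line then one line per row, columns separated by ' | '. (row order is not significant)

After JOIN orders (4 rows):
parts.id | parts.qty | orders.id | orders.qty
60 | 9 | 60 | 7
3 | 3 | 3 | 3
4 | 4 | 4 | 8
4 | 4 | 4 | 4
After WHERE (3 rows):
parts.id | parts.qty | orders.id | orders.qty
3 | 3 | 3 | 3
4 | 4 | 4 | 8
4 | 4 | 4 | 4
After SELECT (3 rows):
orders.qty
3
8
4

== RESULT ==
orders.qty
3
8
4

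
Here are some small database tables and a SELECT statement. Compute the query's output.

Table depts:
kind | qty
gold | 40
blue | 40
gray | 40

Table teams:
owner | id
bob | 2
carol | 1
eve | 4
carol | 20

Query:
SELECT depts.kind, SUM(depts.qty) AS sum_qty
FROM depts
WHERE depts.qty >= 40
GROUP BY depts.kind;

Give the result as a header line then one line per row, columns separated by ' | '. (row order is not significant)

After WHERE (3 rows):
depts.kind | depts.qty
gold | 40
blue | 40
gray | 40
After GROUP BY (3 rows):
depts.kind | sum_qty
gold | 40
blue | 40
gray | 40

== RESULT ==
depts.kind | sum_qty
gold | 40
blue | 40
gray | 40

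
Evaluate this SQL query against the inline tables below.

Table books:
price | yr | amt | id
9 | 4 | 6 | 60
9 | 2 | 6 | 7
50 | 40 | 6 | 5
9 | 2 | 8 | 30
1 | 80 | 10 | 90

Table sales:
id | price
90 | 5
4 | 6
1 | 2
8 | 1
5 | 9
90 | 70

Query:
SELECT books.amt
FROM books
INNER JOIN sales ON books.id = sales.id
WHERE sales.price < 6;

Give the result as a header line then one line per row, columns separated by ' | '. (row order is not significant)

== RESULT ==
books.amt
10

Derivation:
After JOIN sales (3 rows):
books.price | books.yr | books.amt | books.id | sales.id | sales.price
50 | 40 | 6 | 5 | 5 | 9
1 | 80 | 10 | 90 | 90 | 5
1 | 80 | 10 | 90 | 90 | 70
After WHERE (1 rows):
books.price | books.yr | books.amt | books.id | sales.id | sales.price
1 | 80 | 10 | 90 | 90 | 5
After SELECT (1 rows):
books.amt
10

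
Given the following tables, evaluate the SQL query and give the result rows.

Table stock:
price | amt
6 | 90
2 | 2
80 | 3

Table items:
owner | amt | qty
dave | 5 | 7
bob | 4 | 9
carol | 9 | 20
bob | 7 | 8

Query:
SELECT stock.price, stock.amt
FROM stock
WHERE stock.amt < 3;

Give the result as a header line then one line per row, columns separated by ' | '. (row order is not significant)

== RESULT ==
stock.price | stock.amt
2 | 2

Derivation:
After WHERE (1 rows):
stock.price | stock.amt
2 | 2
After SELECT (1 rows):
stock.price | stock.amt
2 | 2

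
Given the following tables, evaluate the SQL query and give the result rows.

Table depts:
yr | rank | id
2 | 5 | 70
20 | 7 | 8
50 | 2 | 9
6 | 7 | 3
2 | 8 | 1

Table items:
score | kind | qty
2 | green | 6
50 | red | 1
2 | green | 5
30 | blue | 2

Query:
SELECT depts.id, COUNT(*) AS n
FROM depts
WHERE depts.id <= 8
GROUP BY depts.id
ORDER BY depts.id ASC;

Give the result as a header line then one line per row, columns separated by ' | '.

After WHERE (3 rows):
depts.yr | depts.rank | depts.id
20 | 7 | 8
6 | 7 | 3
2 | 8 | 1
After GROUP BY (3 rows):
depts.id | n
8 | 1
3 | 1
1 | 1
After ORDER BY (3 rows):
depts.id | n
1 | 1
3 | 1
8 | 1

== RESULT ==
depts.id | n
1 | 1
3 | 1
8 | 1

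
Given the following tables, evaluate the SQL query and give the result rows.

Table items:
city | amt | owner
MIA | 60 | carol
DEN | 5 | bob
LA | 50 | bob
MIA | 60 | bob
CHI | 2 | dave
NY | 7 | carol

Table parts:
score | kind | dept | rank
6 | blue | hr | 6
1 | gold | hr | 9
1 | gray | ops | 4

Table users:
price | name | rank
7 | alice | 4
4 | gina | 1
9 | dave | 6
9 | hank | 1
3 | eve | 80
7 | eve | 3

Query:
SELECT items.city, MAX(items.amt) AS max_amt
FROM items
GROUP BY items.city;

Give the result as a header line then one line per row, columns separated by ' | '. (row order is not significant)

After GROUP BY (5 rows):
items.city | max_amt
MIA | 60
DEN | 5
LA | 50
CHI | 2
NY | 7

== RESULT ==
items.city | max_amt
MIA | 60
DEN | 5
LA | 50
CHI | 2
NY | 7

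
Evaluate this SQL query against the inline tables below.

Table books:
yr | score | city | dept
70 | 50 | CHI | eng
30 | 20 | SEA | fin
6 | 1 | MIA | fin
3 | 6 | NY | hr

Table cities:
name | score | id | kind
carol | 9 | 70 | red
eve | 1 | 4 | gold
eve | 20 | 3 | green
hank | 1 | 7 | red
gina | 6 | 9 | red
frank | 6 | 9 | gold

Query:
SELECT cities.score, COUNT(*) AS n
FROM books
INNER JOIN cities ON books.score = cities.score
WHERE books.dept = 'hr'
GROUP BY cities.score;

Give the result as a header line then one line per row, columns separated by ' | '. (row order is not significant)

== RESULT ==
cities.score | n
6 | 2

Derivation:
After JOIN cities (5 rows):
books.yr | books.score | books.city | books.dept | cities.name | cities.score | cities.id | cities.kind
30 | 20 | SEA | fin | eve | 20 | 3 | green
6 | 1 | MIA | fin | eve | 1 | 4 | gold
6 | 1 | MIA | fin | hank | 1 | 7 | red
3 | 6 | NY | hr | gina | 6 | 9 | red
3 | 6 | NY | hr | frank | 6 | 9 | gold
After WHERE (2 rows):
books.yr | books.score | books.city | books.dept | cities.name | cities.score | cities.id | cities.kind
3 | 6 | NY | hr | gina | 6 | 9 | red
3 | 6 | NY | hr | frank | 6 | 9 | gold
After GROUP BY (1 rows):
cities.score | n
6 | 2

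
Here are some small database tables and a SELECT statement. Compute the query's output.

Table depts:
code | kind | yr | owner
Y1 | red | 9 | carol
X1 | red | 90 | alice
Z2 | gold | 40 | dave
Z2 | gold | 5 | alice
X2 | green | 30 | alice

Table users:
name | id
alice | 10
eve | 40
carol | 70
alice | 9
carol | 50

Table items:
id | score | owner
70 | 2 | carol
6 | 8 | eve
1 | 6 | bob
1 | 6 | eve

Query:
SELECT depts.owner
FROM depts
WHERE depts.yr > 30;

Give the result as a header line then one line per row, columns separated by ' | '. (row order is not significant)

After WHERE (2 rows):
depts.code | depts.kind | depts.yr | depts.owner
X1 | red | 90 | alice
Z2 | gold | 40 | dave
After SELECT (2 rows):
depts.owner
alice
dave

== RESULT ==
depts.owner
alice
dave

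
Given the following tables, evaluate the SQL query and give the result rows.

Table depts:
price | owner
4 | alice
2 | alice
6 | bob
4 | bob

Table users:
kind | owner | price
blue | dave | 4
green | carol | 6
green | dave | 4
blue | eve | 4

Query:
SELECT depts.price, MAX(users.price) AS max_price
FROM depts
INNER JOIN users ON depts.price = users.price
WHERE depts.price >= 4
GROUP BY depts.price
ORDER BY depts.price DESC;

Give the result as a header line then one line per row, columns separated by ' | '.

After JOIN users (7 rows):
depts.price | depts.owner | users.kind | users.owner | users.price
4 | alice | blue | dave | 4
4 | alice | green | dave | 4
4 | alice | blue | eve | 4
6 | bob | green | carol | 6
4 | bob | blue | dave | 4
4 | bob | green | dave | 4
4 | bob | blue | eve | 4
After WHERE (7 rows):
depts.price | depts.owner | users.kind | users.owner | users.price
4 | alice | blue | dave | 4
4 | alice | green | dave | 4
4 | alice | blue | eve | 4
6 | bob | green | carol | 6
4 | bob | blue | dave | 4
4 | bob | green | dave | 4
4 | bob | blue | eve | 4
After GROUP BY (2 rows):
depts.price | max_price
4 | 4
6 | 6
After ORDER BY (2 rows):
depts.price | max_price
6 | 6
4 | 4

== RESULT ==
depts.price | max_price
6 | 6
4 | 4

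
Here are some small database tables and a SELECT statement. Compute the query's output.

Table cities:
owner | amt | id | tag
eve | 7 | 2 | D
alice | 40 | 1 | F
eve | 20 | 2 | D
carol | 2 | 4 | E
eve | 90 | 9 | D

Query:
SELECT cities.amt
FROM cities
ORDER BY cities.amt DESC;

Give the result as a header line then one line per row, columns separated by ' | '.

== RESULT ==
cities.amt
90
40
20
7
2

Derivation:
After SELECT (5 rows):
cities.amt
7
40
20
2
90
After ORDER BY (5 rows):
cities.amt
90
40
20
7
2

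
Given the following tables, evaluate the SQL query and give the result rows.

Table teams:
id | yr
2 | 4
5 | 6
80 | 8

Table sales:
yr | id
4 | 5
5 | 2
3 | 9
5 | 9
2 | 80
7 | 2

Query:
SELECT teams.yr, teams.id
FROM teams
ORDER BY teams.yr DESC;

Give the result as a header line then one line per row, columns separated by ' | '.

== RESULT ==
teams.yr | teams.id
8 | 80
6 | 5
4 | 2

Derivation:
After SELECT (3 rows):
teams.yr | teams.id
4 | 2
6 | 5
8 | 80
After ORDER BY (3 rows):
teams.yr | teams.id
8 | 80
6 | 5
4 | 2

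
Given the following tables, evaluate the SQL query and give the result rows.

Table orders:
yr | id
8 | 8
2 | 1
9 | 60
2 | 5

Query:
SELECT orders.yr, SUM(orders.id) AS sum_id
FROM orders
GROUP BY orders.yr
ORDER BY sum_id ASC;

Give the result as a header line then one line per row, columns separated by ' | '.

== RESULT ==
orders.yr | sum_id
2 | 6
8 | 8
9 | 60

Derivation:
After GROUP BY (3 rows):
orders.yr | sum_id
8 | 8
2 | 6
9 | 60
After ORDER BY (3 rows):
orders.yr | sum_id
2 | 6
8 | 8
9 | 60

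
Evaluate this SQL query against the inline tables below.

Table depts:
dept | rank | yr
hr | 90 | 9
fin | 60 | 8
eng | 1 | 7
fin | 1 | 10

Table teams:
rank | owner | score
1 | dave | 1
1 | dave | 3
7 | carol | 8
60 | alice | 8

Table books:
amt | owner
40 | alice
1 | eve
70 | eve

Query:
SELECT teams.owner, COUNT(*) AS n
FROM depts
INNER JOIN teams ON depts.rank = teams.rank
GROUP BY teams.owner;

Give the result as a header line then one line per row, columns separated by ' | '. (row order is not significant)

After JOIN teams (5 rows):
depts.dept | depts.rank | depts.yr | teams.rank | teams.owner | teams.score
fin | 60 | 8 | 60 | alice | 8
eng | 1 | 7 | 1 | dave | 1
eng | 1 | 7 | 1 | dave | 3
fin | 1 | 10 | 1 | dave | 1
fin | 1 | 10 | 1 | dave | 3
After GROUP BY (2 rows):
teams.owner | n
alice | 1
dave | 4

== RESULT ==
teams.owner | n
alice | 1
dave | 4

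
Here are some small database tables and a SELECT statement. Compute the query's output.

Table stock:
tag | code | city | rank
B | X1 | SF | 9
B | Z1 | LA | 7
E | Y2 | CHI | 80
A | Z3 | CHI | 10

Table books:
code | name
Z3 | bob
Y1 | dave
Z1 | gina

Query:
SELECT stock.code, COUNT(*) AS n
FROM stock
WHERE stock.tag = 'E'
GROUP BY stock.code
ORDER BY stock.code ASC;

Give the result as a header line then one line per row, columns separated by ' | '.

After WHERE (1 rows):
stock.tag | stock.code | stock.city | stock.rank
E | Y2 | CHI | 80
After GROUP BY (1 rows):
stock.code | n
Y2 | 1
After ORDER BY (1 rows):
stock.code | n
Y2 | 1

== RESULT ==
stock.code | n
Y2 | 1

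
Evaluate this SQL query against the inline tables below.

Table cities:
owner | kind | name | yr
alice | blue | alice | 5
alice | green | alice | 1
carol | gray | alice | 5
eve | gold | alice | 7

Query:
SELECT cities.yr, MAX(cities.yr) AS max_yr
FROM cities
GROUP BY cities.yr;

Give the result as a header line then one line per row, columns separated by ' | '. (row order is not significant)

== RESULT ==
cities.yr | max_yr
5 | 5
1 | 1
7 | 7

Derivation:
After GROUP BY (3 rows):
cities.yr | max_yr
5 | 5
1 | 1
7 | 7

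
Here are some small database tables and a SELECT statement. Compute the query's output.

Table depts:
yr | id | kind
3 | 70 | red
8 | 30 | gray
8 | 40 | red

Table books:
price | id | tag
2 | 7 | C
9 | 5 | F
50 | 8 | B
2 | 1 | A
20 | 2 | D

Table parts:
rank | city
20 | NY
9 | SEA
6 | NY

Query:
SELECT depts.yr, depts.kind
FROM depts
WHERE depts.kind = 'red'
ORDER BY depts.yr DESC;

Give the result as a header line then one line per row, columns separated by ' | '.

== RESULT ==
depts.yr | depts.kind
8 | red
3 | red

Derivation:
After WHERE (2 rows):
depts.yr | depts.id | depts.kind
3 | 70 | red
8 | 40 | red
After SELECT (2 rows):
depts.yr | depts.kind
3 | red
8 | red
After ORDER BY (2 rows):
depts.yr | depts.kind
8 | red
3 | red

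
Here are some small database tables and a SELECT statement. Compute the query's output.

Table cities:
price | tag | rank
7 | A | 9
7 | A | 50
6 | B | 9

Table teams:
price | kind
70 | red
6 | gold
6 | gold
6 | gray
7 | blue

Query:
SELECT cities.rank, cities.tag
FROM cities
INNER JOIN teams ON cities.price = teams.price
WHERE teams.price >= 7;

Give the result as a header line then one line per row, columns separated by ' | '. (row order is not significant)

== RESULT ==
cities.rank | cities.tag
9 | A
50 | A

Derivation:
After JOIN teams (5 rows):
cities.price | cities.tag | cities.rank | teams.price | teams.kind
7 | A | 9 | 7 | blue
7 | A | 50 | 7 | blue
6 | B | 9 | 6 | gold
6 | B | 9 | 6 | gold
6 | B | 9 | 6 | gray
After WHERE (2 rows):
cities.price | cities.tag | cities.rank | teams.price | teams.kind
7 | A | 9 | 7 | blue
7 | A | 50 | 7 | blue
After SELECT (2 rows):
cities.rank | cities.tag
9 | A
50 | A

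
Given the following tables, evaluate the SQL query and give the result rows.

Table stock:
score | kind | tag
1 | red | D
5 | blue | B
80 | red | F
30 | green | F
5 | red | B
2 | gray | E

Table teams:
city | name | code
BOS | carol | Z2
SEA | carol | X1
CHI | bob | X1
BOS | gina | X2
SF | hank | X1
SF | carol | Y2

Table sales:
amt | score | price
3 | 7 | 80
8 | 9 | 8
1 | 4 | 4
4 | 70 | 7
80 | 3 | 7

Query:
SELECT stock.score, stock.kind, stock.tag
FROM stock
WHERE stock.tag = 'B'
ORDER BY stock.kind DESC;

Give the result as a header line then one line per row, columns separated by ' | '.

After WHERE (2 rows):
stock.score | stock.kind | stock.tag
5 | blue | B
5 | red | B
After SELECT (2 rows):
stock.score | stock.kind | stock.tag
5 | blue | B
5 | red | B
After ORDER BY (2 rows):
stock.score | stock.kind | stock.tag
5 | red | B
5 | blue | B

== RESULT ==
stock.score | stock.kind | stock.tag
5 | red | B
5 | blue | B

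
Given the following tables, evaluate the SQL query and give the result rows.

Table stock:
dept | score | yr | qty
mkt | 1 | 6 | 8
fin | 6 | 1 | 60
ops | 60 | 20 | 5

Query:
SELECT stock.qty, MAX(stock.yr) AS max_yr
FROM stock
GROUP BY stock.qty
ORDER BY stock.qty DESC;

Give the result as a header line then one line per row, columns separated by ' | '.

After GROUP BY (3 rows):
stock.qty | max_yr
8 | 6
60 | 1
5 | 20
After ORDER BY (3 rows):
stock.qty | max_yr
60 | 1
8 | 6
5 | 20

== RESULT ==
stock.qty | max_yr
60 | 1
8 | 6
5 | 20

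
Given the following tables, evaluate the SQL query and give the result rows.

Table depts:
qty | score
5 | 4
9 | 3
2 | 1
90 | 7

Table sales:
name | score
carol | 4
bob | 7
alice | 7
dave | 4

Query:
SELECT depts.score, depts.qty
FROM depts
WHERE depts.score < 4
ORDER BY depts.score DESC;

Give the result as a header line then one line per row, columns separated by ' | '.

== RESULT ==
depts.score | depts.qty
3 | 9
1 | 2

Derivation:
After WHERE (2 rows):
depts.qty | depts.score
9 | 3
2 | 1
After SELECT (2 rows):
depts.score | depts.qty
3 | 9
1 | 2
After ORDER BY (2 rows):
depts.score | depts.qty
3 | 9
1 | 2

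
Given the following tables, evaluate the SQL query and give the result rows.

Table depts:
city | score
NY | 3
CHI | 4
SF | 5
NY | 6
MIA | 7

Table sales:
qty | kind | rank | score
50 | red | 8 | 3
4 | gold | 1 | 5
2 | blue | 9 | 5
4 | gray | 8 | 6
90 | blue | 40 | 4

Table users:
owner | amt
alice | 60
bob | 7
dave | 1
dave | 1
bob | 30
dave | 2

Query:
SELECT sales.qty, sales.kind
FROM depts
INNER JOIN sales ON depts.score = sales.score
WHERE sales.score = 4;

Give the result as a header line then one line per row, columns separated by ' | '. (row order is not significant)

After JOIN sales (5 rows):
depts.city | depts.score | sales.qty | sales.kind | sales.rank | sales.score
NY | 3 | 50 | red | 8 | 3
CHI | 4 | 90 | blue | 40 | 4
SF | 5 | 4 | gold | 1 | 5
SF | 5 | 2 | blue | 9 | 5
NY | 6 | 4 | gray | 8 | 6
After WHERE (1 rows):
depts.city | depts.score | sales.qty | sales.kind | sales.rank | sales.score
CHI | 4 | 90 | blue | 40 | 4
After SELECT (1 rows):
sales.qty | sales.kind
90 | blue

== RESULT ==
sales.qty | sales.kind
90 | blue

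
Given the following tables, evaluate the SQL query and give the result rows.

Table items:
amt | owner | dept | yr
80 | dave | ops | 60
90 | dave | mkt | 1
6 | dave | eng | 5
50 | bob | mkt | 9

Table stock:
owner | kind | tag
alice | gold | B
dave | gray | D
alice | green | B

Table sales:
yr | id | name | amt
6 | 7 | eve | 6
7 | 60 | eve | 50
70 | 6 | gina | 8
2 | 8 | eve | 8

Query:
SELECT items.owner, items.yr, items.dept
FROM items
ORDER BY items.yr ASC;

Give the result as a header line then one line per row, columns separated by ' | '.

After SELECT (4 rows):
items.owner | items.yr | items.dept
dave | 60 | ops
dave | 1 | mkt
dave | 5 | eng
bob | 9 | mkt
After ORDER BY (4 rows):
items.owner | items.yr | items.dept
dave | 1 | mkt
dave | 5 | eng
bob | 9 | mkt
dave | 60 | ops

== RESULT ==
items.owner | items.yr | items.dept
dave | 1 | mkt
dave | 5 | eng
bob | 9 | mkt
dave | 60 | ops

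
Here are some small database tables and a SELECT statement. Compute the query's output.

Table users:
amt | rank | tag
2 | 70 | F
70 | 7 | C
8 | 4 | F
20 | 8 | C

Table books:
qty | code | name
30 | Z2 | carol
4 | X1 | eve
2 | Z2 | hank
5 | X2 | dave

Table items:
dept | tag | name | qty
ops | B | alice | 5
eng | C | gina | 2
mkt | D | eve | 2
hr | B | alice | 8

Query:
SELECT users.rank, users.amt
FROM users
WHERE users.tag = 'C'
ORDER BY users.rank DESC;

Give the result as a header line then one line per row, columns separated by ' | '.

== RESULT ==
users.rank | users.amt
8 | 20
7 | 70

Derivation:
After WHERE (2 rows):
users.amt | users.rank | users.tag
70 | 7 | C
20 | 8 | C
After SELECT (2 rows):
users.rank | users.amt
7 | 70
8 | 20
After ORDER BY (2 rows):
users.rank | users.amt
8 | 20
7 | 70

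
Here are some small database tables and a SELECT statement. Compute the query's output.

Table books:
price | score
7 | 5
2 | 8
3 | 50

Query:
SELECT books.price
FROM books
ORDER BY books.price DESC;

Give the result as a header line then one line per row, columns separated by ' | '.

== RESULT ==
books.price
7
3
2

Derivation:
After SELECT (3 rows):
books.price
7
2
3
After ORDER BY (3 rows):
books.price
7
3
2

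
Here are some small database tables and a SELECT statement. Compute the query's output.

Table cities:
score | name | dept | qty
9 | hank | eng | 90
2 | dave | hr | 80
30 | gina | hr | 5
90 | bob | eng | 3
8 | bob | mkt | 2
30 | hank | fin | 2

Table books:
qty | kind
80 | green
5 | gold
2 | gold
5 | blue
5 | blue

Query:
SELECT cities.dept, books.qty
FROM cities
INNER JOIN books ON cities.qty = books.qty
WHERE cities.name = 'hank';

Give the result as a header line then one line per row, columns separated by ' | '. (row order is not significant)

After JOIN books (6 rows):
cities.score | cities.name | cities.dept | cities.qty | books.qty | books.kind
2 | dave | hr | 80 | 80 | green
30 | gina | hr | 5 | 5 | gold
30 | gina | hr | 5 | 5 | blue
30 | gina | hr | 5 | 5 | blue
8 | bob | mkt | 2 | 2 | gold
30 | hank | fin | 2 | 2 | gold
After WHERE (1 rows):
cities.score | cities.name | cities.dept | cities.qty | books.qty | books.kind
30 | hank | fin | 2 | 2 | gold
After SELECT (1 rows):
cities.dept | books.qty
fin | 2

== RESULT ==
cities.dept | books.qty
fin | 2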